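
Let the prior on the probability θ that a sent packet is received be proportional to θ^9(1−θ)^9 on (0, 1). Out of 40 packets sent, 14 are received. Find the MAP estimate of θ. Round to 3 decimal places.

θ̂_MAP = 0.397

The prior density ∝ θ^9(1−θ)^9 is the kernel of Beta(10, 10).
Data: 14 successes in 40 trials. The binomial likelihood contributes θ^14(1−θ)^26, so the posterior is Beta(10+14, 10+26) = Beta(24, 36).
For Beta(a, b) with a, b > 1 the mode is (a−1)/(a+b−2) = 23/58 ≈ 0.397.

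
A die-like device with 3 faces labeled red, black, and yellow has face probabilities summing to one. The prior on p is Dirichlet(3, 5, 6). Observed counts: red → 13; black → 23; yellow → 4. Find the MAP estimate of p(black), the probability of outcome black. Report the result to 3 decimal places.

MAP estimate of p(black) = 0.529

The posterior is Dirichlet(αᵢ + nᵢ) = Dirichlet(16, 28, 10).
For a Dirichlet(a₁,…,a_K) with all aᵢ > 1, the mode has j-th component (aⱼ − 1)/(Σaᵢ − K).
Here Σaᵢ = 54 and K = 3, so p(black) = (28 − 1)/(54 − 3) = 27/51 ≈ 0.529.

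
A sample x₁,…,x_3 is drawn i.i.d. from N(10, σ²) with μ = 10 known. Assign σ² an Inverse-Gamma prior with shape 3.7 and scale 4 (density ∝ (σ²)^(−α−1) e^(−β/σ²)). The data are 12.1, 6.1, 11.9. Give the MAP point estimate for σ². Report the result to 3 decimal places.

σ̂²_MAP = 2.519

Sum of squared deviations about the known mean: SS = (12.1−10)² + (6.1−10)² + (11.9−10)² = 23.23.
The Normal likelihood contributes (σ²)^(−n/2) exp(−SS/(2σ²)), so the posterior is Inverse-Gamma(α + n/2, β + SS/2) = Inverse-Gamma(5.2, 15.615).
The mode of Inverse-Gamma(a, b) is b/(a+1) = 15.615/6.2 ≈ 2.519.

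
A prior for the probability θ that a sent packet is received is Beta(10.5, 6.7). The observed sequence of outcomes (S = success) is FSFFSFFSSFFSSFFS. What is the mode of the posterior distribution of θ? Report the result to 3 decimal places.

Prior: Beta(10.5, 6.7).
Data: 7 successes in 16 trials (from the sequence). The binomial likelihood contributes θ^7(1−θ)^9, so the posterior is Beta(10.5+7, 6.7+9) = Beta(17.5, 15.7).
For Beta(a, b) with a, b > 1 the mode is (a−1)/(a+b−2) = 16.5/31.2 ≈ 0.529.

θ̂_MAP = 0.529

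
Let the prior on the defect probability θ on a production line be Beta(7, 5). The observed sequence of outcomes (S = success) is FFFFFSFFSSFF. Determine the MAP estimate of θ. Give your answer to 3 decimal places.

θ̂_MAP = 0.409

Prior: Beta(7, 5).
Data: 3 successes in 12 trials (from the sequence). The binomial likelihood contributes θ^3(1−θ)^9, so the posterior is Beta(7+3, 5+9) = Beta(10, 14).
For Beta(a, b) with a, b > 1 the mode is (a−1)/(a+b−2) = 9/22 ≈ 0.409.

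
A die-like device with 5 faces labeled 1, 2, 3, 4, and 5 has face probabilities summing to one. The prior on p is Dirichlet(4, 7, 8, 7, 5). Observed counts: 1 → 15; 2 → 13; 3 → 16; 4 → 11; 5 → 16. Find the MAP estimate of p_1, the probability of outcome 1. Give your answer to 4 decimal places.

The posterior is Dirichlet(αᵢ + nᵢ) = Dirichlet(19, 20, 24, 18, 21).
For a Dirichlet(a₁,…,a_K) with all aᵢ > 1, the mode has j-th component (aⱼ − 1)/(Σaᵢ − K).
Here Σaᵢ = 102 and K = 5, so p_1 = (19 − 1)/(102 − 5) = 18/97 ≈ 0.1856.

MAP estimate: 0.1856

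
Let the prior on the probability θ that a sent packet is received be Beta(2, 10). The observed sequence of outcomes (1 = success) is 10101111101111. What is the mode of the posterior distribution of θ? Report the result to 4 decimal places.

Prior: Beta(2, 10).
Data: 11 successes in 14 trials (from the sequence). The binomial likelihood contributes θ^11(1−θ)^3, so the posterior is Beta(2+11, 10+3) = Beta(13, 13).
For Beta(a, b) with a, b > 1 the mode is (a−1)/(a+b−2) = 12/24 ≈ 0.5000.

θ̂_MAP = 0.5000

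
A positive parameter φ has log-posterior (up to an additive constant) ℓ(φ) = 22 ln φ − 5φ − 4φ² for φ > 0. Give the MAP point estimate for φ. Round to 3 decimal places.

φ̂_MAP = 1.375

ℓ'(φ) = 22/φ − 5 − 8φ. Setting this to zero and multiplying by φ: 8φ² + 5φ − 22 = 0.
φ = (−5 + √(5² + 4·8·22)) / (2·8) = (−5 + √729) / 16 = (−5 + 27)/16 = 11/8.
ℓ''(φ) = −22/φ² − 8 < 0, confirming a maximum.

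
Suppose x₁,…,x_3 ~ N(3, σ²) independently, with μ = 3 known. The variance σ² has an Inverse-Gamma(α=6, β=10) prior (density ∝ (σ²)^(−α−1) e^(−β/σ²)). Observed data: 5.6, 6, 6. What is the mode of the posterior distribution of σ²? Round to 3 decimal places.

σ̂²_MAP = 2.633

Sum of squared deviations about the known mean: SS = (5.6−3)² + (6−3)² + (6−3)² = 24.76.
The Normal likelihood contributes (σ²)^(−n/2) exp(−SS/(2σ²)), so the posterior is Inverse-Gamma(α + n/2, β + SS/2) = Inverse-Gamma(7.5, 22.38).
The mode of Inverse-Gamma(a, b) is b/(a+1) = 22.38/8.5 ≈ 2.633.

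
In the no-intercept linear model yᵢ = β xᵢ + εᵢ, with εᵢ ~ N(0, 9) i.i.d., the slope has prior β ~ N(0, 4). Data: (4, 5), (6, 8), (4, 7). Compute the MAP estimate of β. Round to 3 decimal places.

log p(β | y) = −Σ(yᵢ − βxᵢ)²/(2·9) − β²/(2·4) + const.
Setting the derivative to zero: Σxᵢ(yᵢ − βxᵢ)/9 − β/4 = 0, so β = Σxᵢyᵢ / (Σxᵢ² + σ²/τ²).
Σxᵢyᵢ = 4·5 + 6·8 + 4·7 = 96; Σxᵢ² = 68; σ²/τ² = 2.25.
β̂_MAP = 96 / (68 + 2.25) = 96/70.25 ≈ 1.367.

β̂_MAP = 1.367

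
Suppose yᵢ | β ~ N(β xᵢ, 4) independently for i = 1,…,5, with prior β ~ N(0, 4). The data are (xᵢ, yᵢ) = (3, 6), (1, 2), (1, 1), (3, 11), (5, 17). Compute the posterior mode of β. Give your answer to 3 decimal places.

log p(β | y) = −Σ(yᵢ − βxᵢ)²/(2·4) − β²/(2·4) + const.
Setting the derivative to zero: Σxᵢ(yᵢ − βxᵢ)/4 − β/4 = 0, so β = Σxᵢyᵢ / (Σxᵢ² + σ²/τ²).
Σxᵢyᵢ = 3·6 + 1·2 + 1·1 + 3·11 + 5·17 = 139; Σxᵢ² = 45; σ²/τ² = 1.
β̂_MAP = 139 / (45 + 1) = 139/46 ≈ 3.022.

β̂_MAP = 3.022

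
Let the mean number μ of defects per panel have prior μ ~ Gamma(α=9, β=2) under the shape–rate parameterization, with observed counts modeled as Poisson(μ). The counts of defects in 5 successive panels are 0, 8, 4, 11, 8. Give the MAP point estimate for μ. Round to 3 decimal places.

μ̂_MAP = 5.571

Σxᵢ = 0+8+4+11+8 = 31, with n = 5.
Posterior ∝ μ^8e^(−2μ) · μ^31e^(−5μ) = μ^39e^(−7μ), i.e. Gamma(shape=40, rate=7).
The mode of a Gamma(a, b) with a ≥ 1 (shape–rate) is (a−1)/b = 39/7 ≈ 5.571.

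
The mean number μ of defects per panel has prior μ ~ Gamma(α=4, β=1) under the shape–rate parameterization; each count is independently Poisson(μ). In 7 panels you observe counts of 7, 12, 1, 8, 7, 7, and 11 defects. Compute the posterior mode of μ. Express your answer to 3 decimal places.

μ̂_MAP = 7.000

Σxᵢ = 7+12+1+8+7+7+11 = 53, with n = 7.
Posterior ∝ μ^3e^(−1μ) · μ^53e^(−7μ) = μ^56e^(−8μ), i.e. Gamma(shape=57, rate=8).
The mode of a Gamma(a, b) with a ≥ 1 (shape–rate) is (a−1)/b = 56/8 ≈ 7.000.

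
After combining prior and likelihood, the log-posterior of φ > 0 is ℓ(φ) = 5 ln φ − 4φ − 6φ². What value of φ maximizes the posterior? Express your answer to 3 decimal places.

ℓ'(φ) = 5/φ − 4 − 12φ. Setting this to zero and multiplying by φ: 12φ² + 4φ − 5 = 0.
φ = (−4 + √(4² + 4·12·5)) / (2·12) = (−4 + √256) / 24 = (−4 + 16)/24 = 1/2.
ℓ''(φ) = −5/φ² − 12 < 0, confirming a maximum.

φ̂_MAP = 0.500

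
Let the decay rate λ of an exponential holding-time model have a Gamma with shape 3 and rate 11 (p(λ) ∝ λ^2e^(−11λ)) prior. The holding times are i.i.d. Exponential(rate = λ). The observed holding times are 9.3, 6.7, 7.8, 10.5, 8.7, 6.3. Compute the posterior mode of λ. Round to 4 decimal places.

λ̂_MAP = 0.1327

The Exponential(rate=λ) likelihood is ∝ λ^n e^(−λΣtᵢ). Here n = 6 and Σtᵢ = 9.3 + 6.7 + 7.8 + 10.5 + 8.7 + 6.3 = 49.3.
Posterior ∝ λ^2e^(−11λ) · λ^6e^(−49.3λ) = λ^8e^(−60.3λ), i.e. Gamma(9, 60.3).
Mode = (a−1)/b = 8/60.3 ≈ 0.1327.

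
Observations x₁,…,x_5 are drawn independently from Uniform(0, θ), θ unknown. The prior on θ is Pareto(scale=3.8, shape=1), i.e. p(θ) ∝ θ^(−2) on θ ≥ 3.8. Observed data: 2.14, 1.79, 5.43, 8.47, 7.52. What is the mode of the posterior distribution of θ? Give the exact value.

θ̂_MAP = 8.47

The Uniform(0, θ) likelihood is θ^(−n) for θ ≥ max(xᵢ), zero otherwise. Here max(xᵢ) = 8.47.
Posterior ∝ θ^(−2) · θ^(−5) = θ^(−7) on θ ≥ max(3.8, 8.47) = 8.47.
This density is strictly decreasing in θ, so the posterior mode lies at the lower boundary of the support.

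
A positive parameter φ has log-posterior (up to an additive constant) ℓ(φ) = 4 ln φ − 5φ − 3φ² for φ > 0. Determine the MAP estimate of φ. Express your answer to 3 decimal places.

ℓ'(φ) = 4/φ − 5 − 6φ. Setting this to zero and multiplying by φ: 6φ² + 5φ − 4 = 0.
φ = (−5 + √(5² + 4·6·4)) / (2·6) = (−5 + √121) / 12 = (−5 + 11)/12 = 1/2.
ℓ''(φ) = −4/φ² − 6 < 0, confirming a maximum.

φ̂_MAP = 0.500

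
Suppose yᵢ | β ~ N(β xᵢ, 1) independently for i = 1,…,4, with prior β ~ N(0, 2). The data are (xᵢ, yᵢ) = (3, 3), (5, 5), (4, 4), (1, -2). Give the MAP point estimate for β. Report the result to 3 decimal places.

β̂_MAP = 0.932

log p(β | y) = −Σ(yᵢ − βxᵢ)²/(2·1) − β²/(2·2) + const.
Setting the derivative to zero: Σxᵢ(yᵢ − βxᵢ)/1 − β/2 = 0, so β = Σxᵢyᵢ / (Σxᵢ² + σ²/τ²).
Σxᵢyᵢ = 3·3 + 5·5 + 4·4 + 1·(-2) = 48; Σxᵢ² = 51; σ²/τ² = 0.5.
β̂_MAP = 48 / (51 + 0.5) = 48/51.5 ≈ 0.932.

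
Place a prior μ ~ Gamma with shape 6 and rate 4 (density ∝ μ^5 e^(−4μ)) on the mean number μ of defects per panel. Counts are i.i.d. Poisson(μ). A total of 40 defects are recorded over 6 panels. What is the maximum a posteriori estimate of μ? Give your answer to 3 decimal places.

Σxᵢ = 40, n = 6.
Posterior ∝ μ^5e^(−4μ) · μ^40e^(−6μ) = μ^45e^(−10μ), i.e. Gamma(shape=46, rate=10).
The mode of a Gamma(a, b) with a ≥ 1 (shape–rate) is (a−1)/b = 45/10 ≈ 4.500.

μ̂_MAP = 4.500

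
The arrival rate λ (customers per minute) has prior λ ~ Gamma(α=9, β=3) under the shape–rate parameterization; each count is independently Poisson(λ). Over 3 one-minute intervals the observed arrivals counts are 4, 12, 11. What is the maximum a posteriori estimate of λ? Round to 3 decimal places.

Σxᵢ = 4+12+11 = 27, with n = 3.
Posterior ∝ λ^8e^(−3λ) · λ^27e^(−3λ) = λ^35e^(−6λ), i.e. Gamma(shape=36, rate=6).
The mode of a Gamma(a, b) with a ≥ 1 (shape–rate) is (a−1)/b = 35/6 ≈ 5.833.

λ̂_MAP = 5.833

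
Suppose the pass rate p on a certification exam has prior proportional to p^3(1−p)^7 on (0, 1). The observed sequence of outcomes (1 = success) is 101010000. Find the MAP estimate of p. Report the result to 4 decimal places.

The prior density ∝ p^3(1−p)^7 is the kernel of Beta(4, 8).
Data: 3 successes in 9 trials (from the sequence). The binomial likelihood contributes p^3(1−p)^6, so the posterior is Beta(4+3, 8+6) = Beta(7, 14).
For Beta(a, b) with a, b > 1 the mode is (a−1)/(a+b−2) = 6/19 ≈ 0.3158.

p̂_MAP = 0.3158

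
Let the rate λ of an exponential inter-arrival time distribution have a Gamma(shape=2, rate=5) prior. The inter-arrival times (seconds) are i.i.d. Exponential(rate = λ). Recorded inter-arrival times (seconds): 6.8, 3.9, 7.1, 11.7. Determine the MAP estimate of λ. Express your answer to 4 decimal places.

The Exponential(rate=λ) likelihood is ∝ λ^n e^(−λΣtᵢ). Here n = 4 and Σtᵢ = 6.8 + 3.9 + 7.1 + 11.7 = 29.5.
Posterior ∝ λe^(−5λ) · λ^4e^(−29.5λ) = λ^5e^(−34.5λ), i.e. Gamma(6, 34.5).
Mode = (a−1)/b = 5/34.5 ≈ 0.1449.

λ̂_MAP = 0.1449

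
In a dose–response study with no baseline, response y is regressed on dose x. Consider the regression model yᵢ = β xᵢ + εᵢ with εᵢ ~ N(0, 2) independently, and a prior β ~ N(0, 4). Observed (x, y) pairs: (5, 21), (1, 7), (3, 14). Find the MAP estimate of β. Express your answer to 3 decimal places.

β̂_MAP = 4.338

log p(β | y) = −Σ(yᵢ − βxᵢ)²/(2·2) − β²/(2·4) + const.
Setting the derivative to zero: Σxᵢ(yᵢ − βxᵢ)/2 − β/4 = 0, so β = Σxᵢyᵢ / (Σxᵢ² + σ²/τ²).
Σxᵢyᵢ = 5·21 + 1·7 + 3·14 = 154; Σxᵢ² = 35; σ²/τ² = 0.5.
β̂_MAP = 154 / (35 + 0.5) = 154/35.5 ≈ 4.338.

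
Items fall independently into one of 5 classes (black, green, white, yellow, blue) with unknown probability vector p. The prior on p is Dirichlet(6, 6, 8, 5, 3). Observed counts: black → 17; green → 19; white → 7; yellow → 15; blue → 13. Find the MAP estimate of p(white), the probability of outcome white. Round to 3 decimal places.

The posterior is Dirichlet(αᵢ + nᵢ) = Dirichlet(23, 25, 15, 20, 16).
For a Dirichlet(a₁,…,a_K) with all aᵢ > 1, the mode has j-th component (aⱼ − 1)/(Σaᵢ − K).
Here Σaᵢ = 99 and K = 5, so p(white) = (15 − 1)/(99 − 5) = 14/94 ≈ 0.149.

MAP estimate of p(white) = 0.149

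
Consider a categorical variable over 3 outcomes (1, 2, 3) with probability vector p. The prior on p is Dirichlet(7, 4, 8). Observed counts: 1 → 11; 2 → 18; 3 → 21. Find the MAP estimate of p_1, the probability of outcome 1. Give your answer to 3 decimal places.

MAP estimate: 0.258

The posterior is Dirichlet(αᵢ + nᵢ) = Dirichlet(18, 22, 29).
For a Dirichlet(a₁,…,a_K) with all aᵢ > 1, the mode has j-th component (aⱼ − 1)/(Σaᵢ − K).
Here Σaᵢ = 69 and K = 3, so p_1 = (18 − 1)/(69 − 3) = 17/66 ≈ 0.258.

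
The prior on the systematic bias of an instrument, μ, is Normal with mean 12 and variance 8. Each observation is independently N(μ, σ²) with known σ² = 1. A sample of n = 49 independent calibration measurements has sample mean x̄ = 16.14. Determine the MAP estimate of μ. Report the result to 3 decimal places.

μ̂_MAP = 16.129

n = 49, x̄ = 16.14.
For a Normal prior and Normal likelihood with known variance, the posterior is Normal; its mode equals its mean, the precision-weighted average.
Prior precision 1/σ₀² = 1/8 = 0.125; data precision n/σ² = 49/1 = 49.
μ̂ = (0.125·12 + 49·16.14) / (0.125 + 49) = 792.36/49.125 = 52824/3275 ≈ 16.129.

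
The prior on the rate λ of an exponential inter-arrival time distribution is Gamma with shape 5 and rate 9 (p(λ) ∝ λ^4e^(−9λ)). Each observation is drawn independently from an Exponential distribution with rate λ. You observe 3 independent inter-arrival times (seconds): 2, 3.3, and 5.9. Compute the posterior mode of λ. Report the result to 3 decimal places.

λ̂_MAP = 0.347

The Exponential(rate=λ) likelihood is ∝ λ^n e^(−λΣtᵢ). Here n = 3 and Σtᵢ = 2 + 3.3 + 5.9 = 11.2.
Posterior ∝ λ^4e^(−9λ) · λ^3e^(−11.2λ) = λ^7e^(−20.2λ), i.e. Gamma(8, 20.2).
Mode = (a−1)/b = 7/20.2 ≈ 0.347.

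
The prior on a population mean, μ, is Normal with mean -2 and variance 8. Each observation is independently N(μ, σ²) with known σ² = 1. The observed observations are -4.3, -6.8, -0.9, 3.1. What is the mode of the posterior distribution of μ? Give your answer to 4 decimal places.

μ̂_MAP = -2.2182

n = 4; x̄ = ((-4.3) + (-6.8) + (-0.9) + 3.1)/4 = -8.9/4 = -2.225.
For a Normal prior and Normal likelihood with known variance, the posterior is Normal; its mode equals its mean, the precision-weighted average.
Prior precision 1/σ₀² = 1/8 = 0.125; data precision n/σ² = 4/1 = 4.
μ̂ = (0.125·(-2) + 4·(-2.225)) / (0.125 + 4) = (-9.15)/4.125 = -122/55 ≈ -2.2182.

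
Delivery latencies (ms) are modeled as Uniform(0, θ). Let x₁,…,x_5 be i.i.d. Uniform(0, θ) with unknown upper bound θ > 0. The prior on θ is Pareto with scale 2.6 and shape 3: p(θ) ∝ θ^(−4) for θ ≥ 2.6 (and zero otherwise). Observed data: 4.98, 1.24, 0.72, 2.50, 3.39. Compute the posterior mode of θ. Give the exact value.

The Uniform(0, θ) likelihood is θ^(−n) for θ ≥ max(xᵢ), zero otherwise. Here max(xᵢ) = 4.98.
Posterior ∝ θ^(−4) · θ^(−5) = θ^(−9) on θ ≥ max(2.6, 4.98) = 4.98.
This density is strictly decreasing in θ, so the posterior mode lies at the lower boundary of the support.

θ̂_MAP = 4.98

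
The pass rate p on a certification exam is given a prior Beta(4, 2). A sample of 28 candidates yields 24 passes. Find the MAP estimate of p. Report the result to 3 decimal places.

Prior: Beta(4, 2).
Data: 24 successes in 28 trials. The binomial likelihood contributes p^24(1−p)^4, so the posterior is Beta(4+24, 2+4) = Beta(28, 6).
For Beta(a, b) with a, b > 1 the mode is (a−1)/(a+b−2) = 27/32 ≈ 0.844.

p̂_MAP = 0.844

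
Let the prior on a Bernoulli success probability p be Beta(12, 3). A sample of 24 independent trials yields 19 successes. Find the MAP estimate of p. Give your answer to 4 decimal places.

Prior: Beta(12, 3).
Data: 19 successes in 24 trials. The binomial likelihood contributes p^19(1−p)^5, so the posterior is Beta(12+19, 3+5) = Beta(31, 8).
For Beta(a, b) with a, b > 1 the mode is (a−1)/(a+b−2) = 30/37 ≈ 0.8108.

p̂_MAP = 0.8108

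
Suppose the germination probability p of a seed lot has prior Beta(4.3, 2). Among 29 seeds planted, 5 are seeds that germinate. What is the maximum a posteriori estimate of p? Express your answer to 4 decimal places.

Prior: Beta(4.3, 2).
Data: 5 successes in 29 trials. The binomial likelihood contributes p^5(1−p)^24, so the posterior is Beta(4.3+5, 2+24) = Beta(9.3, 26).
For Beta(a, b) with a, b > 1 the mode is (a−1)/(a+b−2) = 8.3/33.3 ≈ 0.2492.

p̂_MAP = 0.2492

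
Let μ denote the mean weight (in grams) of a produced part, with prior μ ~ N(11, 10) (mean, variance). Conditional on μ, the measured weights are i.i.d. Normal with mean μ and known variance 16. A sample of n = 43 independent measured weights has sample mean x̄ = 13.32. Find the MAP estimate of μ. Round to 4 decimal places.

n = 43, x̄ = 13.32.
For a Normal prior and Normal likelihood with known variance, the posterior is Normal; its mode equals its mean, the precision-weighted average.
Prior precision 1/σ₀² = 1/10 = 0.1; data precision n/σ² = 43/16 = 2.6875.
μ̂ = (0.1·11 + 2.6875·13.32) / (0.1 + 2.6875) = 36.8975/2.7875 = 14759/1115 ≈ 13.2368.

μ̂_MAP = 13.2368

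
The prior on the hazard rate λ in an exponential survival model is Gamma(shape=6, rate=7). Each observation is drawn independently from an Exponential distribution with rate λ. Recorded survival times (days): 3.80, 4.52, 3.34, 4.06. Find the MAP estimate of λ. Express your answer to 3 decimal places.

The Exponential(rate=λ) likelihood is ∝ λ^n e^(−λΣtᵢ). Here n = 4 and Σtᵢ = 3.80 + 4.52 + 3.34 + 4.06 = 15.72.
Posterior ∝ λ^5e^(−7λ) · λ^4e^(−15.72λ) = λ^9e^(−22.72λ), i.e. Gamma(10, 22.72).
Mode = (a−1)/b = 9/22.72 ≈ 0.396.

λ̂_MAP = 0.396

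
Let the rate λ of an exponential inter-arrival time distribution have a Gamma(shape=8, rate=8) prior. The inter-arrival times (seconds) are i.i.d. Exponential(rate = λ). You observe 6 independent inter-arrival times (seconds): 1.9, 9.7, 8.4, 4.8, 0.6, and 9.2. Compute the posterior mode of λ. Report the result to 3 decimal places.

The Exponential(rate=λ) likelihood is ∝ λ^n e^(−λΣtᵢ). Here n = 6 and Σtᵢ = 1.9 + 9.7 + 8.4 + 4.8 + 0.6 + 9.2 = 34.6.
Posterior ∝ λ^7e^(−8λ) · λ^6e^(−34.6λ) = λ^13e^(−42.6λ), i.e. Gamma(14, 42.6).
Mode = (a−1)/b = 13/42.6 ≈ 0.305.

λ̂_MAP = 0.305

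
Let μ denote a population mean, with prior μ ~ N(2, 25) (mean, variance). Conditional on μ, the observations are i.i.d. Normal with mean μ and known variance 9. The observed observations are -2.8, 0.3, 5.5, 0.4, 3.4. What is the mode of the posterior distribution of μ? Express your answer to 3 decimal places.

μ̂_MAP = 1.403

n = 5; x̄ = ((-2.8) + 0.3 + 5.5 + 0.4 + 3.4)/5 = 6.8/5 = 1.36.
For a Normal prior and Normal likelihood with known variance, the posterior is Normal; its mode equals its mean, the precision-weighted average.
Prior precision 1/σ₀² = 1/25 = 0.04; data precision n/σ² = 5/9.
μ̂ = (0.04·2 + (5/9)·1.36) / (0.04 + 5/9) = (188/225)/(134/225) = 94/67 ≈ 1.403.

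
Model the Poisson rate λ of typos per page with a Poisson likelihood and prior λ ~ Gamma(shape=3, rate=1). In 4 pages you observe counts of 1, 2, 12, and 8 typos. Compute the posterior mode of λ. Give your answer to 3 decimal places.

Σxᵢ = 1+2+12+8 = 23, with n = 4.
Posterior ∝ λ^2e^(−1λ) · λ^23e^(−4λ) = λ^25e^(−5λ), i.e. Gamma(shape=26, rate=5).
The mode of a Gamma(a, b) with a ≥ 1 (shape–rate) is (a−1)/b = 25/5 ≈ 5.000.

λ̂_MAP = 5.000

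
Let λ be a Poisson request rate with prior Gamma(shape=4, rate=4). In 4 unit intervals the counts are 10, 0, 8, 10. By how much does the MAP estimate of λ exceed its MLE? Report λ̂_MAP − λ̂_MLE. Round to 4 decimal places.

Σxᵢ = 28. Posterior is Gamma(32, 8); MAP = (32−1)/8 = 31/8 ≈ 3.87500.
MLE = x̄ = 28/4 ≈ 7.00000.
Difference = 31/8 − 28/4 = -25/8 ≈ -3.1250.

MAP − MLE = -3.1250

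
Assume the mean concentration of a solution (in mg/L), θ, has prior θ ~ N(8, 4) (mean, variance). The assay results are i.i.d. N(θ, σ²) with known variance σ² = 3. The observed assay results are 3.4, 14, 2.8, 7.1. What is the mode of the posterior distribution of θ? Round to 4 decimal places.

n = 4; x̄ = (3.4 + 14 + 2.8 + 7.1)/4 = 27.3/4 = 6.825.
For a Normal prior and Normal likelihood with known variance, the posterior is Normal; its mode equals its mean, the precision-weighted average.
Prior precision 1/σ₀² = 1/4 = 0.25; data precision n/σ² = 4/3.
θ̂ = (0.25·8 + (4/3)·6.825) / (0.25 + 4/3) = 11.1/(19/12) = 666/95 ≈ 7.0105.

θ̂_MAP = 7.0105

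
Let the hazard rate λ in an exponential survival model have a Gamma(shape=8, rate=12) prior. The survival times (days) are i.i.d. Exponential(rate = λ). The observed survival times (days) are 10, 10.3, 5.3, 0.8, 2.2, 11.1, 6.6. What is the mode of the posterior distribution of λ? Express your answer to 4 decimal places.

The Exponential(rate=λ) likelihood is ∝ λ^n e^(−λΣtᵢ). Here n = 7 and Σtᵢ = 10 + 10.3 + 5.3 + 0.8 + 2.2 + 11.1 + 6.6 = 46.3.
Posterior ∝ λ^7e^(−12λ) · λ^7e^(−46.3λ) = λ^14e^(−58.3λ), i.e. Gamma(15, 58.3).
Mode = (a−1)/b = 14/58.3 ≈ 0.2401.

λ̂_MAP = 0.2401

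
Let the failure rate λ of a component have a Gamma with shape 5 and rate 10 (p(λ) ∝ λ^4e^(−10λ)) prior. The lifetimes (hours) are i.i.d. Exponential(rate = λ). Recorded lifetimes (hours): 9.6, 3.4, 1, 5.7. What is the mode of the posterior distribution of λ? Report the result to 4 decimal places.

The Exponential(rate=λ) likelihood is ∝ λ^n e^(−λΣtᵢ). Here n = 4 and Σtᵢ = 9.6 + 3.4 + 1 + 5.7 = 19.7.
Posterior ∝ λ^4e^(−10λ) · λ^4e^(−19.7λ) = λ^8e^(−29.7λ), i.e. Gamma(9, 29.7).
Mode = (a−1)/b = 8/29.7 ≈ 0.2694.

λ̂_MAP = 0.2694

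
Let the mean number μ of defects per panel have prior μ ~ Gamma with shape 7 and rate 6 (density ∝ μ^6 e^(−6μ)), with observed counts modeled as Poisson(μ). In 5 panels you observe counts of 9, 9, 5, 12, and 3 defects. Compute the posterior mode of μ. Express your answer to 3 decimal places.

Σxᵢ = 9+9+5+12+3 = 38, with n = 5.
Posterior ∝ μ^6e^(−6μ) · μ^38e^(−5μ) = μ^44e^(−11μ), i.e. Gamma(shape=45, rate=11).
The mode of a Gamma(a, b) with a ≥ 1 (shape–rate) is (a−1)/b = 44/11 ≈ 4.000.

μ̂_MAP = 4.000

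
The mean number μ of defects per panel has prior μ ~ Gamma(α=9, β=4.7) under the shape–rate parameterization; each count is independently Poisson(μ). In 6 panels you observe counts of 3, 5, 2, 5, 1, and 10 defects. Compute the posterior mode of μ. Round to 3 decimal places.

Σxᵢ = 3+5+2+5+1+10 = 26, with n = 6.
Posterior ∝ μ^8e^(−4.7μ) · μ^26e^(−6μ) = μ^34e^(−10.7μ), i.e. Gamma(shape=35, rate=10.7).
The mode of a Gamma(a, b) with a ≥ 1 (shape–rate) is (a−1)/b = 34/10.7 ≈ 3.178.

μ̂_MAP = 3.178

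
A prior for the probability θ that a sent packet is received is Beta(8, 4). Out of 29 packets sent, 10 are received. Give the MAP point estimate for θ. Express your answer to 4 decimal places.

Prior: Beta(8, 4).
Data: 10 successes in 29 trials. The binomial likelihood contributes θ^10(1−θ)^19, so the posterior is Beta(8+10, 4+19) = Beta(18, 23).
For Beta(a, b) with a, b > 1 the mode is (a−1)/(a+b−2) = 17/39 ≈ 0.4359.

θ̂_MAP = 0.4359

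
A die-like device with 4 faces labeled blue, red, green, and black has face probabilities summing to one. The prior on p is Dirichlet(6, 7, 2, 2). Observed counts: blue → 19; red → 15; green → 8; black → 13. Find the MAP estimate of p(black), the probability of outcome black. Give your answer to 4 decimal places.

MAP estimate of p(black) = 0.2059

The posterior is Dirichlet(αᵢ + nᵢ) = Dirichlet(25, 22, 10, 15).
For a Dirichlet(a₁,…,a_K) with all aᵢ > 1, the mode has j-th component (aⱼ − 1)/(Σaᵢ − K).
Here Σaᵢ = 72 and K = 4, so p(black) = (15 − 1)/(72 − 4) = 14/68 ≈ 0.2059.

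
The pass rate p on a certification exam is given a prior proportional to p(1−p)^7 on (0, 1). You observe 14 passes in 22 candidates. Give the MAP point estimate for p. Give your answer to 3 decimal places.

p̂_MAP = 0.500

The prior density ∝ p(1−p)^7 is the kernel of Beta(2, 8).
Data: 14 successes in 22 trials. The binomial likelihood contributes p^14(1−p)^8, so the posterior is Beta(2+14, 8+8) = Beta(16, 16).
For Beta(a, b) with a, b > 1 the mode is (a−1)/(a+b−2) = 15/30 ≈ 0.500.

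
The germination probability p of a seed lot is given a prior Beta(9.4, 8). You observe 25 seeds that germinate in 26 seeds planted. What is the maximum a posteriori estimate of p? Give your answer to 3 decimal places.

Prior: Beta(9.4, 8).
Data: 25 successes in 26 trials. The binomial likelihood contributes p^25(1−p)^1, so the posterior is Beta(9.4+25, 8+1) = Beta(34.4, 9).
For Beta(a, b) with a, b > 1 the mode is (a−1)/(a+b−2) = 33.4/41.4 ≈ 0.807.

p̂_MAP = 0.807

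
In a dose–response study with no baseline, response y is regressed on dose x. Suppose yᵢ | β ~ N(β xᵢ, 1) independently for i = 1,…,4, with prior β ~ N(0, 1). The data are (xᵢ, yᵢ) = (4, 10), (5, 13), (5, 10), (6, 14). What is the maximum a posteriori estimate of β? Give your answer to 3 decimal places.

log p(β | y) = −Σ(yᵢ − βxᵢ)²/(2·1) − β²/(2·1) + const.
Setting the derivative to zero: Σxᵢ(yᵢ − βxᵢ)/1 − β/1 = 0, so β = Σxᵢyᵢ / (Σxᵢ² + σ²/τ²).
Σxᵢyᵢ = 4·10 + 5·13 + 5·10 + 6·14 = 239; Σxᵢ² = 102; σ²/τ² = 1.
β̂_MAP = 239 / (102 + 1) = 239/103 ≈ 2.320.

β̂_MAP = 2.320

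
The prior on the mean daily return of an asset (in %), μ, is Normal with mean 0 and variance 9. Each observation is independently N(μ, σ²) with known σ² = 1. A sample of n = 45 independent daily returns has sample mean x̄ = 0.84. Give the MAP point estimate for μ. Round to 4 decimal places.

n = 45, x̄ = 0.84.
For a Normal prior and Normal likelihood with known variance, the posterior is Normal; its mode equals its mean, the precision-weighted average.
Prior precision 1/σ₀² = 1/9; data precision n/σ² = 45/1 = 45.
μ̂ = ((1/9)·0 + 45·0.84) / (1/9 + 45) = 37.8/(406/9) = 243/290 ≈ 0.8379.

μ̂_MAP = 0.8379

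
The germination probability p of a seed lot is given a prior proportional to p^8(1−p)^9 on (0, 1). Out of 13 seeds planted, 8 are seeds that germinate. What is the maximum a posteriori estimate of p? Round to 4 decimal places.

The prior density ∝ p^8(1−p)^9 is the kernel of Beta(9, 10).
Data: 8 successes in 13 trials. The binomial likelihood contributes p^8(1−p)^5, so the posterior is Beta(9+8, 10+5) = Beta(17, 15).
For Beta(a, b) with a, b > 1 the mode is (a−1)/(a+b−2) = 16/30 ≈ 0.5333.

p̂_MAP = 0.5333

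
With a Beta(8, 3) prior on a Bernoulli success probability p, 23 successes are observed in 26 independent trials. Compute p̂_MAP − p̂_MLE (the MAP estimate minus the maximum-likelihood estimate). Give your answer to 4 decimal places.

MAP − MLE = -0.0275

Posterior is Beta(31, 6); MAP = (31−1)/(37−2) = 30/35 ≈ 0.85714.
MLE ignores the prior: p̂_MLE = k/n = 23/26 ≈ 0.88462.
Difference = 30/35 − 23/26 = -5/182 ≈ -0.0275.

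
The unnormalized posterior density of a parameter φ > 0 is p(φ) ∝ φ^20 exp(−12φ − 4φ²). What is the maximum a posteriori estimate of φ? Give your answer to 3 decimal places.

ℓ'(φ) = 20/φ − 12 − 8φ. Setting this to zero and multiplying by φ: 8φ² + 12φ − 20 = 0.
φ = (−12 + √(12² + 4·8·20)) / (2·8) = (−12 + √784) / 16 = (−12 + 28)/16 = 1.
ℓ''(φ) = −20/φ² − 8 < 0, confirming a maximum.

φ̂_MAP = 1.000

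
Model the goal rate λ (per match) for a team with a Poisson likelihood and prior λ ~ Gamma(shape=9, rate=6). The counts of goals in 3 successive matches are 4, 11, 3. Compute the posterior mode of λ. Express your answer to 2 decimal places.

λ̂_MAP = 2.89

Σxᵢ = 4+11+3 = 18, with n = 3.
Posterior ∝ λ^8e^(−6λ) · λ^18e^(−3λ) = λ^26e^(−9λ), i.e. Gamma(shape=27, rate=9).
The mode of a Gamma(a, b) with a ≥ 1 (shape–rate) is (a−1)/b = 26/9 ≈ 2.89.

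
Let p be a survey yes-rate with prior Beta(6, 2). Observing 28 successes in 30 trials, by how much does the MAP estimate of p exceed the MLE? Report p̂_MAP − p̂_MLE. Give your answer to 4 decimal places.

Posterior is Beta(34, 4); MAP = (34−1)/(38−2) = 33/36 ≈ 0.91667.
MLE ignores the prior: p̂_MLE = k/n = 28/30 ≈ 0.93333.
Difference = 33/36 − 28/30 = -1/60 ≈ -0.0167.

MAP − MLE = -0.0167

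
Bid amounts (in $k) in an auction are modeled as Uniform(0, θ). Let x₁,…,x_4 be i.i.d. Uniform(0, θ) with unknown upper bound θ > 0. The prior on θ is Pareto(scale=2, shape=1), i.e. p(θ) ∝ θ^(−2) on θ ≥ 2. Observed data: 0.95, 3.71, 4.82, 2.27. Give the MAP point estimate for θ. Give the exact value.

θ̂_MAP = 4.82

The Uniform(0, θ) likelihood is θ^(−n) for θ ≥ max(xᵢ), zero otherwise. Here max(xᵢ) = 4.82.
Posterior ∝ θ^(−2) · θ^(−4) = θ^(−6) on θ ≥ max(2, 4.82) = 4.82.
This density is strictly decreasing in θ, so the posterior mode lies at the lower boundary of the support.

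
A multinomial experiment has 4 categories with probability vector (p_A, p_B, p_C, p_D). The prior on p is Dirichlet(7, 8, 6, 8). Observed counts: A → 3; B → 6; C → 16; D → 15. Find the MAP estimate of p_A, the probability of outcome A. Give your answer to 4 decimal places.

The posterior is Dirichlet(αᵢ + nᵢ) = Dirichlet(10, 14, 22, 23).
For a Dirichlet(a₁,…,a_K) with all aᵢ > 1, the mode has j-th component (aⱼ − 1)/(Σaᵢ − K).
Here Σaᵢ = 69 and K = 4, so p_A = (10 − 1)/(69 − 4) = 9/65 ≈ 0.1385.

MAP estimate of p_A = 0.1385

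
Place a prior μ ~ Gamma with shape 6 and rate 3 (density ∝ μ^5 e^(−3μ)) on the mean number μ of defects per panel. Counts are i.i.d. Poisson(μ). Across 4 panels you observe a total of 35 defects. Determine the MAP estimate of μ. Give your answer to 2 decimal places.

μ̂_MAP = 5.71

Σxᵢ = 35, n = 4.
Posterior ∝ μ^5e^(−3μ) · μ^35e^(−4μ) = μ^40e^(−7μ), i.e. Gamma(shape=41, rate=7).
The mode of a Gamma(a, b) with a ≥ 1 (shape–rate) is (a−1)/b = 40/7 ≈ 5.71.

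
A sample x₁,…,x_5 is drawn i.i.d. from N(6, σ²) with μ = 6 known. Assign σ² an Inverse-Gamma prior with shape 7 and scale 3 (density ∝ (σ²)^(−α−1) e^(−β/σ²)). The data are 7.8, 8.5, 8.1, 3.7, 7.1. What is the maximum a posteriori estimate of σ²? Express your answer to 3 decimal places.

Sum of squared deviations about the known mean: SS = (7.8−6)² + (8.5−6)² + (8.1−6)² + (3.7−6)² + (7.1−6)² = 20.4.
The Normal likelihood contributes (σ²)^(−n/2) exp(−SS/(2σ²)), so the posterior is Inverse-Gamma(α + n/2, β + SS/2) = Inverse-Gamma(9.5, 13.2).
The mode of Inverse-Gamma(a, b) is b/(a+1) = 13.2/10.5 ≈ 1.257.

σ̂²_MAP = 1.257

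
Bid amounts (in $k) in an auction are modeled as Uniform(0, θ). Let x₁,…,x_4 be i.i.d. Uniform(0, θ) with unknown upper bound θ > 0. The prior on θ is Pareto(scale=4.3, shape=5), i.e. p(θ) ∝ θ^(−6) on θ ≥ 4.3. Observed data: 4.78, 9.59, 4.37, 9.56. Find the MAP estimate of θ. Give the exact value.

θ̂_MAP = 9.59

The Uniform(0, θ) likelihood is θ^(−n) for θ ≥ max(xᵢ), zero otherwise. Here max(xᵢ) = 9.59.
Posterior ∝ θ^(−6) · θ^(−4) = θ^(−10) on θ ≥ max(4.3, 9.59) = 9.59.
This density is strictly decreasing in θ, so the posterior mode lies at the lower boundary of the support.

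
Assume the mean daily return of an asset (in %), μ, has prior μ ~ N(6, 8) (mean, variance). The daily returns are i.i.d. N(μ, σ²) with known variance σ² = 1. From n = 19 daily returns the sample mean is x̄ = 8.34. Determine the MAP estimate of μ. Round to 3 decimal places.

n = 19, x̄ = 8.34.
For a Normal prior and Normal likelihood with known variance, the posterior is Normal; its mode equals its mean, the precision-weighted average.
Prior precision 1/σ₀² = 1/8 = 0.125; data precision n/σ² = 19/1 = 19.
μ̂ = (0.125·6 + 19·8.34) / (0.125 + 19) = 159.21/19.125 = 3538/425 ≈ 8.325.

μ̂_MAP = 8.325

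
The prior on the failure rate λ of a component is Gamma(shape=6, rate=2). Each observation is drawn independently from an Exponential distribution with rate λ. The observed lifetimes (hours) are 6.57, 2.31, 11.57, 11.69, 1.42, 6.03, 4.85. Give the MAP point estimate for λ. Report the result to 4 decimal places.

The Exponential(rate=λ) likelihood is ∝ λ^n e^(−λΣtᵢ). Here n = 7 and Σtᵢ = 6.57 + 2.31 + 11.57 + 11.69 + 1.42 + 6.03 + 4.85 = 44.44.
Posterior ∝ λ^5e^(−2λ) · λ^7e^(−44.44λ) = λ^12e^(−46.44λ), i.e. Gamma(13, 46.44).
Mode = (a−1)/b = 12/46.44 ≈ 0.2584.

λ̂_MAP = 0.2584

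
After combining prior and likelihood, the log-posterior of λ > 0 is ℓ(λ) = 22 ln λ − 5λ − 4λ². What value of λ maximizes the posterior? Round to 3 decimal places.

ℓ'(λ) = 22/λ − 5 − 8λ. Setting this to zero and multiplying by λ: 8λ² + 5λ − 22 = 0.
λ = (−5 + √(5² + 4·8·22)) / (2·8) = (−5 + √729) / 16 = (−5 + 27)/16 = 11/8.
ℓ''(λ) = −22/λ² − 8 < 0, confirming a maximum.

λ̂_MAP = 1.375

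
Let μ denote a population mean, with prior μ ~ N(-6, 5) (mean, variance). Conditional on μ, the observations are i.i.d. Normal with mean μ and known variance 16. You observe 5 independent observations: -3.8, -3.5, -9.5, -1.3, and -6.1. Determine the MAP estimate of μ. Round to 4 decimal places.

μ̂_MAP = -5.2927

n = 5; x̄ = ((-3.8) + (-3.5) + (-9.5) + (-1.3) + (-6.1))/5 = -24.2/5 = -4.84.
For a Normal prior and Normal likelihood with known variance, the posterior is Normal; its mode equals its mean, the precision-weighted average.
Prior precision 1/σ₀² = 1/5 = 0.2; data precision n/σ² = 5/16 = 0.3125.
μ̂ = (0.2·(-6) + 0.3125·(-4.84)) / (0.2 + 0.3125) = (-2.7125)/0.5125 = -217/41 ≈ -5.2927.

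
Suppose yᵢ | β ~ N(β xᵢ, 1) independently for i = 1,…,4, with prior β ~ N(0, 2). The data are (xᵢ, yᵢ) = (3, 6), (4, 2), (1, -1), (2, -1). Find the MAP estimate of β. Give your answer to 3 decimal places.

β̂_MAP = 0.754

log p(β | y) = −Σ(yᵢ − βxᵢ)²/(2·1) − β²/(2·2) + const.
Setting the derivative to zero: Σxᵢ(yᵢ − βxᵢ)/1 − β/2 = 0, so β = Σxᵢyᵢ / (Σxᵢ² + σ²/τ²).
Σxᵢyᵢ = 3·6 + 4·2 + 1·(-1) + 2·(-1) = 23; Σxᵢ² = 30; σ²/τ² = 0.5.
β̂_MAP = 23 / (30 + 0.5) = 23/30.5 ≈ 0.754.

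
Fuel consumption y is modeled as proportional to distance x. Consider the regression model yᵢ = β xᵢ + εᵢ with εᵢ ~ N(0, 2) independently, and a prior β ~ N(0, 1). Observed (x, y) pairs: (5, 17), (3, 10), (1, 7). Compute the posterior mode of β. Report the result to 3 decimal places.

β̂_MAP = 3.297

log p(β | y) = −Σ(yᵢ − βxᵢ)²/(2·2) − β²/(2·1) + const.
Setting the derivative to zero: Σxᵢ(yᵢ − βxᵢ)/2 − β/1 = 0, so β = Σxᵢyᵢ / (Σxᵢ² + σ²/τ²).
Σxᵢyᵢ = 5·17 + 3·10 + 1·7 = 122; Σxᵢ² = 35; σ²/τ² = 2.
β̂_MAP = 122 / (35 + 2) = 122/37 ≈ 3.297.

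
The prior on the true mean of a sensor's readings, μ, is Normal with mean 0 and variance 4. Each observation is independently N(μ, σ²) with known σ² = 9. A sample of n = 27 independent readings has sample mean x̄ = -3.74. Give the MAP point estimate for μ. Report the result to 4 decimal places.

μ̂_MAP = -3.4523

n = 27, x̄ = -3.74.
For a Normal prior and Normal likelihood with known variance, the posterior is Normal; its mode equals its mean, the precision-weighted average.
Prior precision 1/σ₀² = 1/4 = 0.25; data precision n/σ² = 27/9 = 3.
μ̂ = (0.25·0 + 3·(-3.74)) / (0.25 + 3) = (-11.22)/3.25 = -1122/325 ≈ -3.4523.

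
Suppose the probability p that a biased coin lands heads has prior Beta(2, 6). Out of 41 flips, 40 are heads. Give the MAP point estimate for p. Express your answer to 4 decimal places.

Prior: Beta(2, 6).
Data: 40 successes in 41 trials. The binomial likelihood contributes p^40(1−p)^1, so the posterior is Beta(2+40, 6+1) = Beta(42, 7).
For Beta(a, b) with a, b > 1 the mode is (a−1)/(a+b−2) = 41/47 ≈ 0.8723.

p̂_MAP = 0.8723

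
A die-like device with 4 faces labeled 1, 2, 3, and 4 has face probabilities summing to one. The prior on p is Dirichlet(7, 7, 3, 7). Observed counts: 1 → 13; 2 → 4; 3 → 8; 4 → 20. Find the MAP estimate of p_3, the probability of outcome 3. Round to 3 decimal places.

The posterior is Dirichlet(αᵢ + nᵢ) = Dirichlet(20, 11, 11, 27).
For a Dirichlet(a₁,…,a_K) with all aᵢ > 1, the mode has j-th component (aⱼ − 1)/(Σaᵢ − K).
Here Σaᵢ = 69 and K = 4, so p_3 = (11 − 1)/(69 − 4) = 10/65 ≈ 0.154.

MAP estimate: 0.154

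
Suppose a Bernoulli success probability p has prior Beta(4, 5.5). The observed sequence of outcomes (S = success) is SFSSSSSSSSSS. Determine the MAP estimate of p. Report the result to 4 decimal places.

p̂_MAP = 0.7179

Prior: Beta(4, 5.5).
Data: 11 successes in 12 trials (from the sequence). The binomial likelihood contributes p^11(1−p)^1, so the posterior is Beta(4+11, 5.5+1) = Beta(15, 6.5).
For Beta(a, b) with a, b > 1 the mode is (a−1)/(a+b−2) = 14/19.5 ≈ 0.7179.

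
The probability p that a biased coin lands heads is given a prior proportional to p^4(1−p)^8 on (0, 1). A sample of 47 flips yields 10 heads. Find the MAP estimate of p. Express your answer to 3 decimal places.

The prior density ∝ p^4(1−p)^8 is the kernel of Beta(5, 9).
Data: 10 successes in 47 trials. The binomial likelihood contributes p^10(1−p)^37, so the posterior is Beta(5+10, 9+37) = Beta(15, 46).
For Beta(a, b) with a, b > 1 the mode is (a−1)/(a+b−2) = 14/59 ≈ 0.237.

p̂_MAP = 0.237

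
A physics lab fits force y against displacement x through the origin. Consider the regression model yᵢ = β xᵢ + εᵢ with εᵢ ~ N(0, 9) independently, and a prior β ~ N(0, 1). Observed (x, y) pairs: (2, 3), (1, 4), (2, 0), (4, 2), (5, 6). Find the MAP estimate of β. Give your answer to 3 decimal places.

β̂_MAP = 0.814

log p(β | y) = −Σ(yᵢ − βxᵢ)²/(2·9) − β²/(2·1) + const.
Setting the derivative to zero: Σxᵢ(yᵢ − βxᵢ)/9 − β/1 = 0, so β = Σxᵢyᵢ / (Σxᵢ² + σ²/τ²).
Σxᵢyᵢ = 2·3 + 1·4 + 2·0 + 4·2 + 5·6 = 48; Σxᵢ² = 50; σ²/τ² = 9.
β̂_MAP = 48 / (50 + 9) = 48/59 ≈ 0.814.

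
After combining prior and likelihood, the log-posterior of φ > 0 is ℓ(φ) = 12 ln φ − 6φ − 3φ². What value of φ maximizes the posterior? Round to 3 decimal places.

φ̂_MAP = 1.000

ℓ'(φ) = 12/φ − 6 − 6φ. Setting this to zero and multiplying by φ: 6φ² + 6φ − 12 = 0.
φ = (−6 + √(6² + 4·6·12)) / (2·6) = (−6 + √324) / 12 = (−6 + 18)/12 = 1.
ℓ''(φ) = −12/φ² − 6 < 0, confirming a maximum.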